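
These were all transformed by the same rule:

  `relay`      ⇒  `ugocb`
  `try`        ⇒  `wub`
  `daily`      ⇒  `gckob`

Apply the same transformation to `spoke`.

vsqng

The rule splits by letter class: vowels +2, consonants +3.
For spoke: s(cons)+3=v, p(cons)+3=s, o(vowel)+2=q, k(cons)+3=n, e(vowel)+2=g.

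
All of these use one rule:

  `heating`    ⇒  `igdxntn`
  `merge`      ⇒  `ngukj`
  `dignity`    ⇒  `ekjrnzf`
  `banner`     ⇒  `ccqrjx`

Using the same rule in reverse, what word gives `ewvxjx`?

In heating: h→i is +1, e→g is +2, a→d is +3, t→x is +4 — the shift increases by 1 each position. Letter i (0-indexed) is shifted by i+1, so successive shifts are 1, 2, 3, ….
Reversing it on ewvxjx: e−1=d, w−2=u, v−3=s, x−4=t, j−5=e, x−6=r.

duster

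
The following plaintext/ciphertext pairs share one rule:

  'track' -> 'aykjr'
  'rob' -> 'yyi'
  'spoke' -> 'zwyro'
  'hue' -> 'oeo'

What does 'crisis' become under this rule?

Two shifts are in play — +10 for a/e/i/o/u, +7 for every other letter.
For crisis: c(cons)+7=j, r(cons)+7=y, i(vowel)+10=s, s(cons)+7=z, i(vowel)+10=s, s(cons)+7=z.

jyszsz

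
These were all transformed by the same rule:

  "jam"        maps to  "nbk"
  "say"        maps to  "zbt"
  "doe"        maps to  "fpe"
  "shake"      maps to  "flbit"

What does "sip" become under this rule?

The output letters match the input read backwards, each shifted +1: jam reversed is maj. The word is reversed, then every letter is shifted forward by 1.
For sip: reverse → pis; then shift: p+1=q, i+1=j, s+1=t.

qjt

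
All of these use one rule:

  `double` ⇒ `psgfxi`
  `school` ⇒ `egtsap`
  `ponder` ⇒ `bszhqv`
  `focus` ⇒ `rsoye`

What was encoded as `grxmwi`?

unlike

Shifts by position in double: pos 0: d→p (+12), pos 1: o→s (+4), pos 2: u→g (+12), pos 3: b→f (+4) — repeating every 2. The shifts repeat in a cycle of length 2: positions 0,1,… shift by +12, +4, then the pattern repeats.
Decoding grxmwi: g−12=u, r−4=n, x−12=l, m−4=i, w−12=k, i−4=e.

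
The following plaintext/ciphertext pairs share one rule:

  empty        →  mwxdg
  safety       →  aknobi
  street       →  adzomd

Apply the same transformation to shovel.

arwfmv

Shifts by position in empty: pos 0: e→m (+8), pos 1: m→w (+10), pos 2: p→x (+8), pos 3: t→d (+10) — repeating every 2. It's a Vigenère-style cipher with numeric key [8,10]: position i shifts by key[i mod 2].
Applying it to shovel: s+8=a, h+10=r, o+8=w, v+10=f, e+8=m, l+10=v.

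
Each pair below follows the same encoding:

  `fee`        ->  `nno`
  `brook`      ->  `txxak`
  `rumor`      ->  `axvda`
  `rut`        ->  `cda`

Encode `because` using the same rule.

nbdjlnk

Two steps: reverse the string, then apply a Caesar shift of +9.
Applying it to because: reverse → esuaceb; then shift: e+9=n, s+9=b, u+9=d, a+9=j, c+9=l, e+9=n, b+9=k.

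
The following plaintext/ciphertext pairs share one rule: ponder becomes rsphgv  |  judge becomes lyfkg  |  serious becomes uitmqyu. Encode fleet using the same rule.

hpgiv

Shifts by position in ponder: pos 0: p→r (+2), pos 1: o→s (+4), pos 2: n→p (+2), pos 3: d→h (+4) — repeating every 2. The shifts repeat in a cycle of length 2: positions 0,1,… shift by +2, +4, then the pattern repeats.
On fleet: f+2=h, l+4=p, e+2=g, e+4=i, t+2=v.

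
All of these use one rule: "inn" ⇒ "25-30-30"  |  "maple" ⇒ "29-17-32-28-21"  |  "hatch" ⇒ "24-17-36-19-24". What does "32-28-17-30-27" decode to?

plank

i is letter #9 and maps to 25: an offset of 16. Letters become their 1-based position plus 16 (so a→17, b→18, …).
Reversing it on 32-28-17-30-27: 32→(32−16)÷1=16=p, 28→(28−16)÷1=12=l, 17→(17−16)÷1=1=a, 30→(30−16)÷1=14=n, 27→(27−16)÷1=11=k.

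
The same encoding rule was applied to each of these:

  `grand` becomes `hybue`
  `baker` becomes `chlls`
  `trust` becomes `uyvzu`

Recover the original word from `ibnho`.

Shifts by position in grand: pos 0: g→h (+1), pos 1: r→y (+7), pos 2: a→b (+1), pos 3: n→u (+7) — repeating every 2. It's a Vigenère-style cipher with numeric key [1,7]: position i shifts by key[i mod 2].
Decoding ibnho: i−1=h, b−7=u, n−1=m, h−7=a, o−1=n.

human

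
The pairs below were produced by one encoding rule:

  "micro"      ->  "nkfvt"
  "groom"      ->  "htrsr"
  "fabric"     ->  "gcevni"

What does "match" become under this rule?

In micro: m→n is +1, i→k is +2, c→f is +3, r→v is +4 — the shift increases by 1 each position. Each letter shifts forward by (position + 1), i.e. 1, 2, 3, … — the shift grows by one for each successive letter.
For match: m+1=n, a+2=c, t+3=w, c+4=g, h+5=m.

ncwgm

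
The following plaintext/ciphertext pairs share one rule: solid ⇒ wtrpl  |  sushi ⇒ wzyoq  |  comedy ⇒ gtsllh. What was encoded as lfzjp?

In solid: s→w is +4, o→t is +5, l→r is +6, i→p is +7 — the shift increases by 1 each position. Each letter shifts forward by (position + 4), i.e. 4, 5, 6, … — the shift grows by one for each successive letter.
Undoing it on lfzjp: l−4=h, f−5=a, z−6=t, j−7=c, p−8=h.

hatch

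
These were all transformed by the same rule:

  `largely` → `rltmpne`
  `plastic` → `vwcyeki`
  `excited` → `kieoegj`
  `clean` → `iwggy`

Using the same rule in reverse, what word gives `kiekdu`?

excess

It's a Vigenère-style cipher with numeric key [6,11,2]: position i shifts by key[i mod 3].
Reversing it on kiekdu: k−6=e, i−11=x, e−2=c, k−6=e, d−11=s, u−2=s.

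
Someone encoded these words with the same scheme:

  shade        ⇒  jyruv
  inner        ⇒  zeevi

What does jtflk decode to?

Each letter is shifted forward by 17 in the alphabet (a Caesar shift of +17).
Decoding jtflk: j−17=s, t−17=c, f−17=o, l−17=u, k−17=t.

scout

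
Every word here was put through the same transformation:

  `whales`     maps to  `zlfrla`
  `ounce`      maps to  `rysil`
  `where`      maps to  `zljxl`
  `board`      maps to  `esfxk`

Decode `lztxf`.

ivory

The shift increases by 1 at each position, starting from +3: 3, 4, 5, ….
Reversing it on lztxf: l−3=i, z−4=v, t−5=o, x−6=r, f−7=y.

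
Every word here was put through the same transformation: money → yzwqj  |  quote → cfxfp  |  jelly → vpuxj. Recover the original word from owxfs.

cloth

A repeating key of period 3 is used — shifts +12, +11, +9 over and over.
Reversing it on owxfs: o−12=c, w−11=l, x−9=o, f−12=t, s−11=h.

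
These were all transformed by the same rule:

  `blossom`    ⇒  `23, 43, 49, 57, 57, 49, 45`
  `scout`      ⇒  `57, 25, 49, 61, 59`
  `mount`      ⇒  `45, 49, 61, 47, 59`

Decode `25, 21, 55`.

car

b(#2)→23 and l(#12)→43: differences scale by 2, so n = 2·pos + 19. The formula is n = 2×(alphabet index, a=1) + 19.
Undoing it on 25, 21, 55: 25→(25−19)÷2=3=c, 21→(21−19)÷2=1=a, 55→(55−19)÷2=18=r.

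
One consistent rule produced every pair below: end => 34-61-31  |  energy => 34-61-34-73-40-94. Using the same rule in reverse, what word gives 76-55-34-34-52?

sleek

e(#5)→34 and n(#14)→61: differences scale by 3, so n = 3·pos + 19. Each letter becomes 3×(its alphabet position, a=1..z=26) + 19.
Undoing it on 76-55-34-34-52: 76→(76−19)÷3=19=s, 55→(55−19)÷3=12=l, 34→(34−19)÷3=5=e, 34→(34−19)÷3=5=e, 52→(52−19)÷3=11=k.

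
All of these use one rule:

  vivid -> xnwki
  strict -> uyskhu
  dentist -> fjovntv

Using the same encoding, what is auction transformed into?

czdvnpp

Shifts by position in vivid: pos 0: v→x (+2), pos 1: i→n (+5), pos 2: v→w (+1), pos 3: i→k (+2), pos 4: d→i (+5) — repeating every 3. A repeating key of period 3 is used — shifts +2, +5, +1 over and over.
Applying it to auction: a+2=c, u+5=z, c+1=d, t+2=v, i+5=n, o+1=p, n+2=p.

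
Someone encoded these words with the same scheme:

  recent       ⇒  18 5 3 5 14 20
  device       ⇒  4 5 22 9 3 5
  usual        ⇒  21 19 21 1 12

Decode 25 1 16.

yap

Each letter is replaced by its alphabet position (a=1, b=2, …, z=26).
Reversing it on 25 1 16: 25=y, 1=a, 16=p.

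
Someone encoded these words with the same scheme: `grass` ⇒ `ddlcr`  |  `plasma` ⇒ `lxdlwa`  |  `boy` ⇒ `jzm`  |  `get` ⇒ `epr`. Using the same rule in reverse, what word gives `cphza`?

power

The output letters match the input read backwards, each shifted +11: grass reversed is ssarg. The word is reversed, then every letter is shifted forward by 11.
Undoing it on cphza: shift back: c−11=r, p−11=e, h−11=w, z−11=o, a−11=p → rewop; then reverse → power.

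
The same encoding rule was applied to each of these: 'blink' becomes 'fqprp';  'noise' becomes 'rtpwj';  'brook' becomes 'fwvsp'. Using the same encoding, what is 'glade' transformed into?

Shifts by position in blink: pos 0: b→f (+4), pos 1: l→q (+5), pos 2: i→p (+7), pos 3: n→r (+4), pos 4: k→p (+5) — repeating every 3. A repeating key of period 3 is used — shifts +4, +5, +7 over and over.
For glade: g+4=k, l+5=q, a+7=h, d+4=h, e+5=j.

kqhhj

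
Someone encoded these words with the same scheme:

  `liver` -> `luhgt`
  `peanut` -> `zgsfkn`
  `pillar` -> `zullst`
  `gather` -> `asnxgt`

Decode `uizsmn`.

impact

l(11)→l(11) and i(8)→u(20) fit y≡23x+18 (mod 26); the inverse of 23 mod 26 is 17. This is an affine cipher: with a=0,…,z=25, each position x becomes (23x+18) mod 26.
Undoing it on uizsmn: u(20)→17·(20−18)≡8=i; i(8)→17·(8−18)≡12=m; z(25)→17·(25−18)≡15=p; s(18)→17·(18−18)≡0=a; m(12)→17·(12−18)≡2=c; n(13)→17·(13−18)≡19=t (all mod 26).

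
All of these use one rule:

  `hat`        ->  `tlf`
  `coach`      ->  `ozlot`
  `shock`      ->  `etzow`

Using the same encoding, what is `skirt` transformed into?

ewtdf

The shift depends on letter class: consonant h→t is +12, but vowel a→l is +11. The rule splits by letter class: vowels +11, consonants +12.
For skirt: s(cons)+12=e, k(cons)+12=w, i(vowel)+11=t, r(cons)+12=d, t(cons)+12=f.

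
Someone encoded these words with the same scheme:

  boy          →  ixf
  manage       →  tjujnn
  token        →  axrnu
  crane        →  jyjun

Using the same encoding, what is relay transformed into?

ynsjf

The shift depends on letter class: consonant b→i is +7, but vowel o→x is +9. Two shifts are in play — +9 for a/e/i/o/u, +7 for every other letter.
Applying it to relay: r(cons)+7=y, e(vowel)+9=n, l(cons)+7=s, a(vowel)+9=j, y(cons)+7=f.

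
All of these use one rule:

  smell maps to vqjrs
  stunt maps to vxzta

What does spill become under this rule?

vtnrs

In smell: s→v is +3, m→q is +4, e→j is +5, l→r is +6 — the shift increases by 1 each position. The shift increases by 1 at each position, starting from +3: 3, 4, 5, ….
On spill: s+3=v, p+4=t, i+5=n, l+6=r, l+7=s.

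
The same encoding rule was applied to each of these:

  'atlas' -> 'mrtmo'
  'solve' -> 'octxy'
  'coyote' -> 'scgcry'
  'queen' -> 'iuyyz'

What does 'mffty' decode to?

This is an affine cipher: with a=0,…,z=25, each position x becomes (3x+12) mod 26.
Decoding mffty: m(12)→9·(12−12)≡0=a; f(5)→9·(5−12)≡15=p; f(5)→9·(5−12)≡15=p; t(19)→9·(19−12)≡11=l; y(24)→9·(24−12)≡4=e (all mod 26).

apple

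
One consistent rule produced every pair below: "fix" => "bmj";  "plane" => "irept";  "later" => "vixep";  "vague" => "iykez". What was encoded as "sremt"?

Read the word backwards and shift each letter +4.
Decoding sremt: shift back: s−4=o, r−4=n, e−4=a, m−4=i, t−4=p → onaip; then reverse → piano.

piano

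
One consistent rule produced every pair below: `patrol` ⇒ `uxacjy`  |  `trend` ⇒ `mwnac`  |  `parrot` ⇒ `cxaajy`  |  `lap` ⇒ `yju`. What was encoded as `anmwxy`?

The output letters match the input read backwards, each shifted +9: patrol reversed is lortap. Read the word backwards and shift each letter +9.
Undoing it on anmwxy: shift back: a−9=r, n−9=e, m−9=d, w−9=n, x−9=o, y−9=p → rednop; then reverse → ponder.

ponder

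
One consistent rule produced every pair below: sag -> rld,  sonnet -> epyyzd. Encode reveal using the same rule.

The output letters match the input read backwards, each shifted +11: sag reversed is gas. Two steps: reverse the string, then apply a Caesar shift of +11.
On reveal: reverse → laever; then shift: l+11=w, a+11=l, e+11=p, v+11=g, e+11=p, r+11=c.

wlpgpc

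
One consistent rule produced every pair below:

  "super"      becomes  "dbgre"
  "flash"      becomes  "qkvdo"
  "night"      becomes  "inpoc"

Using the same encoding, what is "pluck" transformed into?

gkbtl

This is an affine cipher: with a=0,…,z=25, each position x becomes (25x+21) mod 26.
For pluck: p(15)→25·15+21≡6=g; l(11)→25·11+21≡10=k; u(20)→25·20+21≡1=b; c(2)→25·2+21≡19=t; k(10)→25·10+21≡11=l (all mod 26).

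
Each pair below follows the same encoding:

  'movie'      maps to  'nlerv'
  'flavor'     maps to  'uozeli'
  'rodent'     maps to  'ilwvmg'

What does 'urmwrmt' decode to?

Each pair mirrors across the alphabet (m↔n, o↔l, v↔e): positions sum to 25. This is the alphabet-reversal cipher (Atbash): a becomes z, b becomes y, etc.
Decoding urmwrmt: u↔f, r↔i, m↔n, w↔d, r↔i, m↔n, t↔g.

finding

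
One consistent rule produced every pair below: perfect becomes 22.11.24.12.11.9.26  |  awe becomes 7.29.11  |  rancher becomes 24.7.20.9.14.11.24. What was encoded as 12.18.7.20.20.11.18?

p is letter #16 and maps to 22: an offset of 6. Each letter is replaced by its alphabet position (a=1..z=26) + 6.
Reversing it on 12.18.7.20.20.11.18: 12→(12−6)÷1=6=f, 18→(18−6)÷1=12=l, 7→(7−6)÷1=1=a, 20→(20−6)÷1=14=n, 20→(20−6)÷1=14=n, 11→(11−6)÷1=5=e, 18→(18−6)÷1=12=l.

flannel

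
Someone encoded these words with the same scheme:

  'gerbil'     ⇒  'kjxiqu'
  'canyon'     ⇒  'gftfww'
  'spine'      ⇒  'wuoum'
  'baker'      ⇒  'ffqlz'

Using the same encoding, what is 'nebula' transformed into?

In gerbil: g→k is +4, e→j is +5, r→x is +6, b→i is +7 — the shift increases by 1 each position. The shift increases by 1 at each position, starting from +4: 4, 5, 6, ….
For nebula: n+4=r, e+5=j, b+6=h, u+7=b, l+8=t, a+9=j.

rjhbtj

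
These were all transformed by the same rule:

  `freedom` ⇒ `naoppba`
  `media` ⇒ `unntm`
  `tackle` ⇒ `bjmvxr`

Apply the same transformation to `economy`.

The shift increases by 1 at each position, starting from +8: 8, 9, 10, ….
On economy: e+8=m, c+9=l, o+10=y, n+11=y, o+12=a, m+13=z, y+14=m.

mlyyazm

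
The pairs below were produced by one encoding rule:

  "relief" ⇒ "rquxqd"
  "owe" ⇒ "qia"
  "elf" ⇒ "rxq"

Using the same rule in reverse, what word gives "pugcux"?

The output letters match the input read backwards, each shifted +12: relief reversed is feiler. Two steps: reverse the string, then apply a Caesar shift of +12.
Reversing it on pugcux: shift back: p−12=d, u−12=i, g−12=u, c−12=q, u−12=i, x−12=l → diuqil; then reverse → liquid.

liquid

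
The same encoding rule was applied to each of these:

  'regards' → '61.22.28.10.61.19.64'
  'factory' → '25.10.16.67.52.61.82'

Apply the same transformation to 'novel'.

r(#18)→61 and e(#5)→22: differences scale by 3, so n = 3·pos + 7. Each letter becomes 3×(its alphabet position, a=1..z=26) + 7.
For novel: n=14→49, o=15→52, v=22→73, e=5→22, l=12→43.

49.52.73.22.43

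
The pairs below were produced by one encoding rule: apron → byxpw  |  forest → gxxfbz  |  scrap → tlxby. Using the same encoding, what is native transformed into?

Shifts by position in apron: pos 0: a→b (+1), pos 1: p→y (+9), pos 2: r→x (+6), pos 3: o→p (+1), pos 4: n→w (+9) — repeating every 3. It's a Vigenère-style cipher with numeric key [1,9,6]: position i shifts by key[i mod 3].
For native: n+1=o, a+9=j, t+6=z, i+1=j, v+9=e, e+6=k.

ojzjek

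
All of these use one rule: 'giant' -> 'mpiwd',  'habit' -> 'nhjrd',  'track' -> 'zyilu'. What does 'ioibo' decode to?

In giant: g→m is +6, i→p is +7, a→i is +8, n→w is +9 — the shift increases by 1 each position. The shift increases by 1 at each position, starting from +6: 6, 7, 8, ….
Undoing it on ioibo: i−6=c, o−7=h, i−8=a, b−9=s, o−10=e.

chase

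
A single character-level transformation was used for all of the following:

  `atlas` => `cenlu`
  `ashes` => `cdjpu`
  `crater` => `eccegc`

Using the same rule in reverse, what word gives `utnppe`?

Shifts by position in atlas: pos 0: a→c (+2), pos 1: t→e (+11), pos 2: l→n (+2), pos 3: a→l (+11) — repeating every 2. The shifts repeat in a cycle of length 2: positions 0,1,… shift by +2, +11, then the pattern repeats.
Undoing it on utnppe: u−2=s, t−11=i, n−2=l, p−11=e, p−2=n, e−11=t.

silent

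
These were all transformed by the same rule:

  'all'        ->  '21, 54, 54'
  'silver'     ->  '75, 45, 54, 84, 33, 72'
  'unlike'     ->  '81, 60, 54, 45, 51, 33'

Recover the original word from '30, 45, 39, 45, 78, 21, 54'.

a(#1)→21 and l(#12)→54: differences scale by 3, so n = 3·pos + 18. The formula is n = 3×(alphabet index, a=1) + 18.
Undoing it on 30, 45, 39, 45, 78, 21, 54: 30→(30−18)÷3=4=d, 45→(45−18)÷3=9=i, 39→(39−18)÷3=7=g, 45→(45−18)÷3=9=i, 78→(78−18)÷3=20=t, 21→(21−18)÷3=1=a, 54→(54−18)÷3=12=l.

digital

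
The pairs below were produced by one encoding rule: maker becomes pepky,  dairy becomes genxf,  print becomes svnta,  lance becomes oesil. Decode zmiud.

widow

In maker: m→p is +3, a→e is +4, k→p is +5, e→k is +6 — the shift increases by 1 each position. Letter i (0-indexed) is shifted by i+3, so successive shifts are 3, 4, 5, ….
Undoing it on zmiud: z−3=w, m−4=i, i−5=d, u−6=o, d−7=w.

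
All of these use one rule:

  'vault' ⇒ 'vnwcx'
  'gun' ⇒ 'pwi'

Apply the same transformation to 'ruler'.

The output letters match the input read backwards, each shifted +2: vault reversed is tluav. The word is reversed, then every letter is shifted forward by 2.
Applying it to ruler: reverse → relur; then shift: r+2=t, e+2=g, l+2=n, u+2=w, r+2=t.

tgnwt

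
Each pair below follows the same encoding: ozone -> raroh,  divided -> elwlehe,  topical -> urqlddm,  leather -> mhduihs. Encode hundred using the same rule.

ixoeshe

The shift depends on letter class: consonant z→a is +1, but vowel o→r is +3. Two shifts are in play — +3 for a/e/i/o/u, +1 for every other letter.
On hundred: h(cons)+1=i, u(vowel)+3=x, n(cons)+1=o, d(cons)+1=e, r(cons)+1=s, e(vowel)+3=h, d(cons)+1=e.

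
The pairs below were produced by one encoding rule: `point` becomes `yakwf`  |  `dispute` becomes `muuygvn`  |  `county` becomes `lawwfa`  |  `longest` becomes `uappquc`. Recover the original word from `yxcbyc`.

plasma

Shifts by position in point: pos 0: p→y (+9), pos 1: o→a (+12), pos 2: i→k (+2), pos 3: n→w (+9), pos 4: t→f (+12) — repeating every 3. It's a Vigenère-style cipher with numeric key [9,12,2]: position i shifts by key[i mod 3].
Reversing it on yxcbyc: y−9=p, x−12=l, c−2=a, b−9=s, y−12=m, c−2=a.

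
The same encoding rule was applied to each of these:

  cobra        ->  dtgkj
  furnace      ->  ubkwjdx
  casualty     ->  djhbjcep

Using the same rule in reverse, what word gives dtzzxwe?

comment

Treating letters as 0–25, the rule is x ↦ 23x + 9 (mod 26).
Decoding dtzzxwe: d(3)→17·(3−9)≡2=c; t(19)→17·(19−9)≡14=o; z(25)→17·(25−9)≡12=m; z(25)→17·(25−9)≡12=m; x(23)→17·(23−9)≡4=e; w(22)→17·(22−9)≡13=n; e(4)→17·(4−9)≡19=t (all mod 26).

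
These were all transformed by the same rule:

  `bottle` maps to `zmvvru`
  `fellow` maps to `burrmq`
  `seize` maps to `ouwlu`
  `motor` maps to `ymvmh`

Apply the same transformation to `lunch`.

Treating letters as 0–25, the rule is x ↦ 7x + 18 (mod 26).
Applying it to lunch: l(11)→7·11+18≡17=r; u(20)→7·20+18≡2=c; n(13)→7·13+18≡5=f; c(2)→7·2+18≡6=g; h(7)→7·7+18≡15=p (all mod 26).

rcfgp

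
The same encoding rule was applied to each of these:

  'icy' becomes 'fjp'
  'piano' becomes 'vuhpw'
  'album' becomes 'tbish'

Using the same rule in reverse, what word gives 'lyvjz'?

score

The output letters match the input read backwards, each shifted +7: icy reversed is yci. Two steps: reverse the string, then apply a Caesar shift of +7.
Undoing it on lyvjz: shift back: l−7=e, y−7=r, v−7=o, j−7=c, z−7=s → erocs; then reverse → score.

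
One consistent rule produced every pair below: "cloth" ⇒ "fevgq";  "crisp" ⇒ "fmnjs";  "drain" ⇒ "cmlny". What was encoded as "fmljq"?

crash

c(2)→f(5) and l(11)→e(4) fit y≡23x+11 (mod 26); the inverse of 23 mod 26 is 17. Treating letters as 0–25, the rule is x ↦ 23x + 11 (mod 26).
Decoding fmljq: f(5)→17·(5−11)≡2=c; m(12)→17·(12−11)≡17=r; l(11)→17·(11−11)≡0=a; j(9)→17·(9−11)≡18=s; q(16)→17·(16−11)≡7=h (all mod 26).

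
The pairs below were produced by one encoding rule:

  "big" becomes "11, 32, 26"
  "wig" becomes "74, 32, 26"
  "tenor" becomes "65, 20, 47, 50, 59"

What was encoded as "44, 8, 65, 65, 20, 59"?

With a=1..z=26, the number is 3·pos + 5.
Decoding 44, 8, 65, 65, 20, 59: 44→(44−5)÷3=13=m, 8→(8−5)÷3=1=a, 65→(65−5)÷3=20=t, 65→(65−5)÷3=20=t, 20→(20−5)÷3=5=e, 59→(59−5)÷3=18=r.

matter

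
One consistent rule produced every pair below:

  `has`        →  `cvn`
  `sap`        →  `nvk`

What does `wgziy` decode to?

Compare letters: h→c is +21, a→v is +21, s→n is +21 — a constant shift. Each letter is shifted forward by 21 in the alphabet (a Caesar shift of +21).
Decoding wgziy: w−21=b, g−21=l, z−21=e, i−21=n, y−21=d.

blend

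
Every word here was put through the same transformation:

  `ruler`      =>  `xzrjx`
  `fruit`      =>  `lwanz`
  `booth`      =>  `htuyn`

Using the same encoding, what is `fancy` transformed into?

Shifts by position in ruler: pos 0: r→x (+6), pos 1: u→z (+5), pos 2: l→r (+6), pos 3: e→j (+5) — repeating every 2. It's a Vigenère-style cipher with numeric key [6,5]: position i shifts by key[i mod 2].
On fancy: f+6=l, a+5=f, n+6=t, c+5=h, y+6=e.

lfthe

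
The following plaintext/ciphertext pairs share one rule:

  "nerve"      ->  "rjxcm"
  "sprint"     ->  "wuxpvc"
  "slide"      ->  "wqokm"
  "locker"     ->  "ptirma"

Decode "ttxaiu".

In nerve: n→r is +4, e→j is +5, r→x is +6, v→c is +7 — the shift increases by 1 each position. Each letter shifts forward by (position + 4), i.e. 4, 5, 6, … — the shift grows by one for each successive letter.
Reversing it on ttxaiu: t−4=p, t−5=o, x−6=r, a−7=t, i−8=a, u−9=l.

portal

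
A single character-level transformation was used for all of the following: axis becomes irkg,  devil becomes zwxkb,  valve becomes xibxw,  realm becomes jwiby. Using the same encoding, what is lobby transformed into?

bsffo

Each letter's alphabet position (a=0..z=25) is mapped through 23·x+8 mod 26 — an affine cipher.
Applying it to lobby: l(11)→23·11+8≡1=b; o(14)→23·14+8≡18=s; b(1)→23·1+8≡5=f; b(1)→23·1+8≡5=f; y(24)→23·24+8≡14=o (all mod 26).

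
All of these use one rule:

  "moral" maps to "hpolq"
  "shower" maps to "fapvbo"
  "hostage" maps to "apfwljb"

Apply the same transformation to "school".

ftappq

This is an affine cipher: with a=0,…,z=25, each position x becomes (17x+11) mod 26.
For school: s(18)→17·18+11≡5=f; c(2)→17·2+11≡19=t; h(7)→17·7+11≡0=a; o(14)→17·14+11≡15=p; o(14)→17·14+11≡15=p; l(11)→17·11+11≡16=q (all mod 26).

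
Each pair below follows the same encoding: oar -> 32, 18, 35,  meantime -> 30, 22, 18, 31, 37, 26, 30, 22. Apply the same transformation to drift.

21, 35, 26, 23, 37

o is letter #15 and maps to 32: an offset of 17. The number is (letter's place in the alphabet, a=1) + 17.
On drift: d=4→21, r=18→35, i=9→26, f=6→23, t=20→37.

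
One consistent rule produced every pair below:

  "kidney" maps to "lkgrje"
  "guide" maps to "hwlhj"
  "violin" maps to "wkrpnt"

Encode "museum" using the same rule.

The shift increases by 1 at each position, starting from +1: 1, 2, 3, ….
Applying it to museum: m+1=n, u+2=w, s+3=v, e+4=i, u+5=z, m+6=s.

nwvizs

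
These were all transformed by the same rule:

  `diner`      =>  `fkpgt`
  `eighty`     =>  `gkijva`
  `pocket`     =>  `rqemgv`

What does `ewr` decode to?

Compare letters: d→f is +2, i→k is +2, n→p is +2 — a constant shift. Each letter is shifted forward by 2 in the alphabet (a Caesar shift of +2).
Decoding ewr: e−2=c, w−2=u, r−2=p.

cup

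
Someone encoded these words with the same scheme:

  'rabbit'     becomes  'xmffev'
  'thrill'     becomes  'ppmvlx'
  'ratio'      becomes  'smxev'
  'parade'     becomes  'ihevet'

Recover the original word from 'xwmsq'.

moist

The output letters match the input read backwards, each shifted +4: rabbit reversed is tibbar. Two steps: reverse the string, then apply a Caesar shift of +4.
Reversing it on xwmsq: shift back: x−4=t, w−4=s, m−4=i, s−4=o, q−4=m → tsiom; then reverse → moist.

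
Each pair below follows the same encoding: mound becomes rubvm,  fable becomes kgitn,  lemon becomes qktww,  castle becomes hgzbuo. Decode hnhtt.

chalk

In mound: m→r is +5, o→u is +6, u→b is +7, n→v is +8 — the shift increases by 1 each position. The shift increases by 1 at each position, starting from +5: 5, 6, 7, ….
Reversing it on hnhtt: h−5=c, n−6=h, h−7=a, t−8=l, t−9=k.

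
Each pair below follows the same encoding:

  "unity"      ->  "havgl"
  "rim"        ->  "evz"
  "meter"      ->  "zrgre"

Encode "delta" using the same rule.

Each letter is shifted forward by 13 in the alphabet (a Caesar shift of +13).
On delta: d+13=q, e+13=r, l+13=y, t+13=g, a+13=n.

qrygn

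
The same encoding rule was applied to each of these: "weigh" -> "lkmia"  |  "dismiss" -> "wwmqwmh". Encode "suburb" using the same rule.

fvyfyw

Read the word backwards and shift each letter +4.
On suburb: reverse → brubus; then shift: b+4=f, r+4=v, u+4=y, b+4=f, u+4=y, s+4=w.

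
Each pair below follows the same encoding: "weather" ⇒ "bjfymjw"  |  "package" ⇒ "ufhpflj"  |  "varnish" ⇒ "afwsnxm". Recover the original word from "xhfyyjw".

Compare letters: w→b is +5, e→j is +5, a→f is +5 — a constant shift. Every letter moves 5 places later in the alphabet, wrapping around z→a.
Undoing it on xhfyyjw: x−5=s, h−5=c, f−5=a, y−5=t, y−5=t, j−5=e, w−5=r.

scatter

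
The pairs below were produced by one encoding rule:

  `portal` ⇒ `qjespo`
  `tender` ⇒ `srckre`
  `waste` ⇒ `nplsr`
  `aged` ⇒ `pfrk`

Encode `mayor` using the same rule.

p(15)→q(16) and o(14)→j(9) fit y≡7x+15 (mod 26); the inverse of 7 mod 26 is 15. Each letter's alphabet position (a=0..z=25) is mapped through 7·x+15 mod 26 — an affine cipher.
Applying it to mayor: m(12)→7·12+15≡21=v; a(0)→7·0+15≡15=p; y(24)→7·24+15≡1=b; o(14)→7·14+15≡9=j; r(17)→7·17+15≡4=e (all mod 26).

vpbje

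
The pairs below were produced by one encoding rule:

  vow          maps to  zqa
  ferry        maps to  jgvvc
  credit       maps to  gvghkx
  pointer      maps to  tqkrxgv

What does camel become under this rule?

gcqgp

The shift depends on letter class: consonant v→z is +4, but vowel o→q is +2. The rule splits by letter class: vowels +2, consonants +4.
For camel: c(cons)+4=g, a(vowel)+2=c, m(cons)+4=q, e(vowel)+2=g, l(cons)+4=p.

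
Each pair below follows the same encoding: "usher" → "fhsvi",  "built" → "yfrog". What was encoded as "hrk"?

sip

Each letter is replaced by its mirror in the alphabet: a↔z, b↔y, c↔x, and so on (the Atbash cipher).
Reversing it on hrk: h↔s, r↔i, k↔p.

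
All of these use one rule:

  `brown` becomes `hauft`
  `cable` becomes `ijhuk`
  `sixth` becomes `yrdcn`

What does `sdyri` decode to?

music

It's a Vigenère-style cipher with numeric key [6,9]: position i shifts by key[i mod 2].
Undoing it on sdyri: s−6=m, d−9=u, y−6=s, r−9=i, i−6=c.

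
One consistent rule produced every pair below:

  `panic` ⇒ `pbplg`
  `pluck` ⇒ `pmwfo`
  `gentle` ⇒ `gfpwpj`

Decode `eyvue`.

In panic: p→p is +0, a→b is +1, n→p is +2, i→l is +3 — the shift increases by 1 each position. Letter i (0-indexed) is shifted by i+0, so successive shifts are 0, 1, 2, ….
Reversing it on eyvue: e−0=e, y−1=x, v−2=t, u−3=r, e−4=a.

extra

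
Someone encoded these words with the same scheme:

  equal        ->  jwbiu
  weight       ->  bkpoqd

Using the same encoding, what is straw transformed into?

xzyif

The shift increases by 1 at each position, starting from +5: 5, 6, 7, ….
On straw: s+5=x, t+6=z, r+7=y, a+8=i, w+9=f.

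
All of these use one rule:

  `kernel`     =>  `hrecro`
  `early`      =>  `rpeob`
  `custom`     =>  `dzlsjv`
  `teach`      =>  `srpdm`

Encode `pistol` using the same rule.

k(10)→h(7) and e(4)→r(17) fit y≡7x+15 (mod 26); the inverse of 7 mod 26 is 15. This is an affine cipher: with a=0,…,z=25, each position x becomes (7x+15) mod 26.
For pistol: p(15)→7·15+15≡16=q; i(8)→7·8+15≡19=t; s(18)→7·18+15≡11=l; t(19)→7·19+15≡18=s; o(14)→7·14+15≡9=j; l(11)→7·11+15≡14=o (all mod 26).

qtlsjo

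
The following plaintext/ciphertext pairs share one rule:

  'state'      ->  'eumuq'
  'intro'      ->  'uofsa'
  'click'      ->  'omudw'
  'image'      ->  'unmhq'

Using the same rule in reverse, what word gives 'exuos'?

Shifts by position in state: pos 0: s→e (+12), pos 1: t→u (+1), pos 2: a→m (+12), pos 3: t→u (+1) — repeating every 2. A repeating key of period 2 is used — shifts +12, +1 over and over.
Undoing it on exuos: e−12=s, x−1=w, u−12=i, o−1=n, s−12=g.

swing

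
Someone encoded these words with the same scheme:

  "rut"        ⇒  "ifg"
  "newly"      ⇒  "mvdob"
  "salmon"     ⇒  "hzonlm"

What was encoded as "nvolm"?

melon

This is the alphabet-reversal cipher (Atbash): a becomes z, b becomes y, etc.
Decoding nvolm: n↔m, v↔e, o↔l, l↔o, m↔n.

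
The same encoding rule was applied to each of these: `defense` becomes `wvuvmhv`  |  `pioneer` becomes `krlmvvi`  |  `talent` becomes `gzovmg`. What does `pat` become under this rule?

kzg

Letters are reflected about the middle of the alphabet (position → 25−position): Atbash.
Applying it to pat: p↔k, a↔z, t↔g.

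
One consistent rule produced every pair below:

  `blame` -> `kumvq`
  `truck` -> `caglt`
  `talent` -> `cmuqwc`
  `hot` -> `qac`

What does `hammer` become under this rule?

Vowels shift forward by 12 and consonants shift forward by 9.
For hammer: h(cons)+9=q, a(vowel)+12=m, m(cons)+9=v, m(cons)+9=v, e(vowel)+12=q, r(cons)+9=a.

qmvvqa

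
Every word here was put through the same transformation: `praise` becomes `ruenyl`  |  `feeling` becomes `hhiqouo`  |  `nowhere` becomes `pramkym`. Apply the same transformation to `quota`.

In praise: p→r is +2, r→u is +3, a→e is +4, i→n is +5 — the shift increases by 1 each position. Letter i (0-indexed) is shifted by i+2, so successive shifts are 2, 3, 4, ….
Applying it to quota: q+2=s, u+3=x, o+4=s, t+5=y, a+6=g.

sxsyg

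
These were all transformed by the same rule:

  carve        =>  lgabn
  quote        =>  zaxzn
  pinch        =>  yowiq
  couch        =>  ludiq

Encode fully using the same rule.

Shifts by position in carve: pos 0: c→l (+9), pos 1: a→g (+6), pos 2: r→a (+9), pos 3: v→b (+6) — repeating every 2. A repeating key of period 2 is used — shifts +9, +6 over and over.
Applying it to fully: f+9=o, u+6=a, l+9=u, l+6=r, y+9=h.

oaurh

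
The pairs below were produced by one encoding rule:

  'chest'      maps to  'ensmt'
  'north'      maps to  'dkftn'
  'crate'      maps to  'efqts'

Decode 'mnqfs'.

share

c(2)→e(4) and h(7)→n(13) fit y≡7x+16 (mod 26); the inverse of 7 mod 26 is 15. Each letter's alphabet position (a=0..z=25) is mapped through 7·x+16 mod 26 — an affine cipher.
Decoding mnqfs: m(12)→15·(12−16)≡18=s; n(13)→15·(13−16)≡7=h; q(16)→15·(16−16)≡0=a; f(5)→15·(5−16)≡17=r; s(18)→15·(18−16)≡4=e (all mod 26).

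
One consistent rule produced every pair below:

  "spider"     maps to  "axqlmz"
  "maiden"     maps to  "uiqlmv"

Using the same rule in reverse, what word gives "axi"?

spa

Compare letters: s→a is +8, p→x is +8, i→q is +8 — a constant shift. Each letter is shifted forward by 8 in the alphabet (a Caesar shift of +8).
Reversing it on axi: a−8=s, x−8=p, i−8=a.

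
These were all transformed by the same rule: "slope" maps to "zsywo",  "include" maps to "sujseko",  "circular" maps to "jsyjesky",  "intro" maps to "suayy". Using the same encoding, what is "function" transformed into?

meujasyu

Vowels shift forward by 10 and consonants shift forward by 7.
Applying it to function: f(cons)+7=m, u(vowel)+10=e, n(cons)+7=u, c(cons)+7=j, t(cons)+7=a, i(vowel)+10=s, o(vowel)+10=y, n(cons)+7=u.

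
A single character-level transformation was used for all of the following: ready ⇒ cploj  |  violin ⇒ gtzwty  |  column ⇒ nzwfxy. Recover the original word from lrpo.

aged

This is a Caesar cipher with shift 11.
Reversing it on lrpo: l−11=a, r−11=g, p−11=e, o−11=d.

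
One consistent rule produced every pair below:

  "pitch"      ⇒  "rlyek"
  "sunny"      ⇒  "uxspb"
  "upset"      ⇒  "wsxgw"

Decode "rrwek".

porch

Shifts by position in pitch: pos 0: p→r (+2), pos 1: i→l (+3), pos 2: t→y (+5), pos 3: c→e (+2), pos 4: h→k (+3) — repeating every 3. The shifts repeat in a cycle of length 3: positions 0,1,… shift by +2, +3, +5, then the pattern repeats.
Decoding rrwek: r−2=p, r−3=o, w−5=r, e−2=c, k−3=h.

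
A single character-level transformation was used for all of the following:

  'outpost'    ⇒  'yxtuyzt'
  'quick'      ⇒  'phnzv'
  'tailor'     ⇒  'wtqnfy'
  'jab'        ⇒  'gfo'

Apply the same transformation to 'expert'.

ywjucj

The output letters match the input read backwards, each shifted +5: outpost reversed is tsoptuo. Two steps: reverse the string, then apply a Caesar shift of +5.
For expert: reverse → trepxe; then shift: t+5=y, r+5=w, e+5=j, p+5=u, x+5=c, e+5=j.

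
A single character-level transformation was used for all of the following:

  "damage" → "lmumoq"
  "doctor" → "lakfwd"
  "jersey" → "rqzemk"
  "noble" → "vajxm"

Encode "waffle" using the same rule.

emnrtq

A repeating key of period 2 is used — shifts +8, +12 over and over.
For waffle: w+8=e, a+12=m, f+8=n, f+12=r, l+8=t, e+12=q.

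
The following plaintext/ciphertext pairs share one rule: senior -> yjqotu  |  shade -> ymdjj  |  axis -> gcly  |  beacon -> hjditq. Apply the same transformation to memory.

sjpuwb

Shifts by position in senior: pos 0: s→y (+6), pos 1: e→j (+5), pos 2: n→q (+3), pos 3: i→o (+6), pos 4: o→t (+5), pos 5: r→u (+3) — repeating every 3. The shifts repeat in a cycle of length 3: positions 0,1,… shift by +6, +5, +3, then the pattern repeats.
On memory: m+6=s, e+5=j, m+3=p, o+6=u, r+5=w, y+3=b.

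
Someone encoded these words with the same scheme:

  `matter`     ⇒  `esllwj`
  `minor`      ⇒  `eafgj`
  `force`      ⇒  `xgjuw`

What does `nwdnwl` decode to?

Compare letters: m→e is +18, a→s is +18, t→l is +18 — a constant shift. Each letter is shifted forward by 18 in the alphabet (a Caesar shift of +18).
Undoing it on nwdnwl: n−18=v, w−18=e, d−18=l, n−18=v, w−18=e, l−18=t.

velvet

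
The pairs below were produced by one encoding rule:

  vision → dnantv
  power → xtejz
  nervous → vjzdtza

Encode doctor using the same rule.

ltkbtz

Vowels shift forward by 5 and consonants shift forward by 8.
On doctor: d(cons)+8=l, o(vowel)+5=t, c(cons)+8=k, t(cons)+8=b, o(vowel)+5=t, r(cons)+8=z.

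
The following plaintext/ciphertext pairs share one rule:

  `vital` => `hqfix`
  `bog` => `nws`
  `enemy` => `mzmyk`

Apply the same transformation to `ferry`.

The shift depends on letter class: consonant v→h is +12, but vowel i→q is +8. Two shifts are in play — +8 for a/e/i/o/u, +12 for every other letter.
For ferry: f(cons)+12=r, e(vowel)+8=m, r(cons)+12=d, r(cons)+12=d, y(cons)+12=k.

rmddk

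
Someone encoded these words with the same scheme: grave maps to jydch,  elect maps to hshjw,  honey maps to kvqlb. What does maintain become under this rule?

The shifts repeat in a cycle of length 2: positions 0,1,… shift by +3, +7, then the pattern repeats.
On maintain: m+3=p, a+7=h, i+3=l, n+7=u, t+3=w, a+7=h, i+3=l, n+7=u.

phluwhlu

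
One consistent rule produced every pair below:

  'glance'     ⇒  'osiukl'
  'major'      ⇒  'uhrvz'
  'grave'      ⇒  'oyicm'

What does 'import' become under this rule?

The shifts repeat in a cycle of length 2: positions 0,1,… shift by +8, +7, then the pattern repeats.
Applying it to import: i+8=q, m+7=t, p+8=x, o+7=v, r+8=z, t+7=a.

qtxvza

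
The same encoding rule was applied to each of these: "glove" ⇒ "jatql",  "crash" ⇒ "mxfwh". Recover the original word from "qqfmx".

Read the word backwards and shift each letter +5.
Undoing it on qqfmx: shift back: q−5=l, q−5=l, f−5=a, m−5=h, x−5=s → llahs; then reverse → shall.

shall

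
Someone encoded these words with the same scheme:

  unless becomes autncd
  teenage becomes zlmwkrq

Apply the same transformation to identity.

The shift increases by 1 at each position, starting from +6: 6, 7, 8, ….
For identity: i+6=o, d+7=k, e+8=m, n+9=w, t+10=d, i+11=t, t+12=f, y+13=l.

okmwdtfl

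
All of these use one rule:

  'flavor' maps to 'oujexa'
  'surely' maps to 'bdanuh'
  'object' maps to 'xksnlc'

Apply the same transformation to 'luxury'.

udgdah

Compare letters: f→o is +9, l→u is +9, a→j is +9 — a constant shift. Each letter is shifted forward by 9 in the alphabet (a Caesar shift of +9).
On luxury: l+9=u, u+9=d, x+9=g, u+9=d, r+9=a, y+9=h.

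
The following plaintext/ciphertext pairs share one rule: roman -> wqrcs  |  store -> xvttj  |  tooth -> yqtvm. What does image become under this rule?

It's a Vigenère-style cipher with numeric key [5,2]: position i shifts by key[i mod 2].
For image: i+5=n, m+2=o, a+5=f, g+2=i, e+5=j.

nofij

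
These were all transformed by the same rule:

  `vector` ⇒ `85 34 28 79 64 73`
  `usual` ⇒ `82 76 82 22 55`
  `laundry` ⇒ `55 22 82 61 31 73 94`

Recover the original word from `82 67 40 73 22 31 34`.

upgrade

With a=1..z=26, the number is 3·pos + 19.
Reversing it on 82 67 40 73 22 31 34: 82→(82−19)÷3=21=u, 67→(67−19)÷3=16=p, 40→(40−19)÷3=7=g, 73→(73−19)÷3=18=r, 22→(22−19)÷3=1=a, 31→(31−19)÷3=4=d, 34→(34−19)÷3=5=e.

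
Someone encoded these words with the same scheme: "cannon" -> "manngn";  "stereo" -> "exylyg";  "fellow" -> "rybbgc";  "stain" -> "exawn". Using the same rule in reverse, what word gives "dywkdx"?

Treating letters as 0–25, the rule is x ↦ 19x + 0 (mod 26).
Decoding dywkdx: d(3)→11·(3−0)≡7=h; y(24)→11·(24−0)≡4=e; w(22)→11·(22−0)≡8=i; k(10)→11·(10−0)≡6=g; d(3)→11·(3−0)≡7=h; x(23)→11·(23−0)≡19=t (all mod 26).

height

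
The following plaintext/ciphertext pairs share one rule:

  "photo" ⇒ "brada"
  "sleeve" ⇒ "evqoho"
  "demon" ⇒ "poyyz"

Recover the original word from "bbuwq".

Shifts by position in photo: pos 0: p→b (+12), pos 1: h→r (+10), pos 2: o→a (+12), pos 3: t→d (+10) — repeating every 2. A repeating key of period 2 is used — shifts +12, +10 over and over.
Undoing it on bbuwq: b−12=p, b−10=r, u−12=i, w−10=m, q−12=e.

prime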